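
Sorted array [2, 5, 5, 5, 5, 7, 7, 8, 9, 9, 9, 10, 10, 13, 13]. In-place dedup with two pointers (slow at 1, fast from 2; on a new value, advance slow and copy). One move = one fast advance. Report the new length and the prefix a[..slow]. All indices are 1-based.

length 7; prefix = [2, 5, 7, 8, 9, 10, 13]

slow=1 fast=2: a[fast]=5≠a[slow]=2 write a[2]=5, slow++,fast++
slow=2 fast=3: a[fast]=5=a[slow] dup, fast++
slow=2 fast=4: a[fast]=5=a[slow] dup, fast++
slow=2 fast=5: a[fast]=5=a[slow] dup, fast++
slow=2 fast=6: a[fast]=7≠a[slow]=5 write a[3]=7, slow++,fast++
slow=3 fast=7: a[fast]=7=a[slow] dup, fast++
slow=3 fast=8: a[fast]=8≠a[slow]=7 write a[4]=8, slow++,fast++
slow=4 fast=9: a[fast]=9≠a[slow]=8 write a[5]=9, slow++,fast++
slow=5 fast=10: a[fast]=9=a[slow] dup, fast++
slow=5 fast=11: a[fast]=9=a[slow] dup, fast++
slow=5 fast=12: a[fast]=10≠a[slow]=9 write a[6]=10, slow++,fast++
slow=6 fast=13: a[fast]=10=a[slow] dup, fast++
slow=6 fast=14: a[fast]=13≠a[slow]=10 write a[7]=13, slow++,fast++
slow=7 fast=15: a[fast]=13=a[slow] dup, fast++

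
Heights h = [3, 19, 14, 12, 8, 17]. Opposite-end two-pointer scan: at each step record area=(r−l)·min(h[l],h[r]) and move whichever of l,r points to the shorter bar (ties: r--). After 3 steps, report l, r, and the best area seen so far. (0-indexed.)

l=1, r=3, best area=68

l=0 r=5: min(3,17)*5=15 best=15 *, l++
l=1 r=5: min(19,17)*4=68 best=68 *, r--
l=1 r=4: min(19,8)*3=24 best=68, r--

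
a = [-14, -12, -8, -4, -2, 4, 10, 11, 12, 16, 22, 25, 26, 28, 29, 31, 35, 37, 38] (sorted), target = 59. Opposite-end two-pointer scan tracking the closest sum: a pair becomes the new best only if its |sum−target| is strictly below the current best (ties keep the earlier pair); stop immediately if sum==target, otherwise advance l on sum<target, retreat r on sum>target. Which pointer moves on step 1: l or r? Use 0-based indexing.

l

[0,18] -14+38=24 d=35 * → l++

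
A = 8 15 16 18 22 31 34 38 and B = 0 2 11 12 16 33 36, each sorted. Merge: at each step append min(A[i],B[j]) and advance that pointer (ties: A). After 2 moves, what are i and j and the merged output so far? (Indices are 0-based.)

i=0, j=2, merged so far=[0, 2]

[i=0,j=0] A[i]=8>B[j]=0 take 0 → j++
[i=0,j=1] A[i]=8>B[j]=2 take 2 → j++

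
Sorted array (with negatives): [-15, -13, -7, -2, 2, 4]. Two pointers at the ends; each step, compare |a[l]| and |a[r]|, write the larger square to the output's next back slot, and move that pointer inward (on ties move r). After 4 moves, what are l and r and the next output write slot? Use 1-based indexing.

[1,6] |-15|>|4| out[6]=225 → l++
[2,6] |-13|>|4| out[5]=169 → l++
[3,6] |-7|>|4| out[4]=49 → l++
[4,6] |-2|<=|4| out[3]=16 → r--

l=4, r=5, next write slot=2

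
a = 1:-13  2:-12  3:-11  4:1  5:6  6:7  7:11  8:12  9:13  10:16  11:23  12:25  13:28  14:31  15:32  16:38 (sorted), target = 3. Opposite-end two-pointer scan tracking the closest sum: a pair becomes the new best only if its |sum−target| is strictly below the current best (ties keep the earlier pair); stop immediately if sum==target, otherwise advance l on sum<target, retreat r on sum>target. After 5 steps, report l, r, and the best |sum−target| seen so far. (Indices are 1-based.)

l=1 r=16: -13+38=25 d=22 *, r--
l=1 r=15: -13+32=19 d=16 *, r--
l=1 r=14: -13+31=18 d=15 *, r--
l=1 r=13: -13+28=15 d=12 *, r--
l=1 r=12: -13+25=12 d=9 *, r--

l=1, r=11, best |Δ|=9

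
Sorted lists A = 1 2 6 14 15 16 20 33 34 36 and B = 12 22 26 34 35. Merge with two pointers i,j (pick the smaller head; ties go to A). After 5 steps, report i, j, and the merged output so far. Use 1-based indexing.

i=5, j=2, merged so far=[1, 2, 6, 12, 14]

[i=1,j=1] A[i]=1<=B[j]=12 take 1 → i++
[i=2,j=1] A[i]=2<=B[j]=12 take 2 → i++
[i=3,j=1] A[i]=6<=B[j]=12 take 6 → i++
[i=4,j=1] A[i]=14>B[j]=12 take 12 → j++
[i=4,j=2] A[i]=14<=B[j]=22 take 14 → i++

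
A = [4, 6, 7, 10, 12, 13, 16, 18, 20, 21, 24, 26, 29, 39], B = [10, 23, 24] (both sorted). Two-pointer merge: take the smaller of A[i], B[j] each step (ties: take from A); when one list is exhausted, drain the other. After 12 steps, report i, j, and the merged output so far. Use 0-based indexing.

i=10, j=2, merged so far=[4, 6, 7, 10, 10, 12, 13, 16, 18, 20, 21, 23]

i=0 j=0: A[i]=4<=B[j]=10 take 4, i++
i=1 j=0: A[i]=6<=B[j]=10 take 6, i++
i=2 j=0: A[i]=7<=B[j]=10 take 7, i++
i=3 j=0: A[i]=10<=B[j]=10 take 10, i++
i=4 j=0: A[i]=12>B[j]=10 take 10, j++
i=4 j=1: A[i]=12<=B[j]=23 take 12, i++
i=5 j=1: A[i]=13<=B[j]=23 take 13, i++
i=6 j=1: A[i]=16<=B[j]=23 take 16, i++
i=7 j=1: A[i]=18<=B[j]=23 take 18, i++
i=8 j=1: A[i]=20<=B[j]=23 take 20, i++
i=9 j=1: A[i]=21<=B[j]=23 take 21, i++
i=10 j=1: A[i]=24>B[j]=23 take 23, j++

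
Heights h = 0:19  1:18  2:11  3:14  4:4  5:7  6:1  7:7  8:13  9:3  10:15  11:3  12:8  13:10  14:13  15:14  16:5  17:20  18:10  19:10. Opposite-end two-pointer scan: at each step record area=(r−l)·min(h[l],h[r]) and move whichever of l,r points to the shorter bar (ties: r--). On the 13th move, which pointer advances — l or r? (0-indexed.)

l

[0,19] min(19,10)*19=190 best=190 * → r--
[0,18] min(19,10)*18=180 best=190 → r--
[0,17] min(19,20)*17=323 best=323 * → l++
[1,17] min(18,20)*16=288 best=323 → l++
[2,17] min(11,20)*15=165 best=323 → l++
[3,17] min(14,20)*14=196 best=323 → l++
[4,17] min(4,20)*13=52 best=323 → l++
[5,17] min(7,20)*12=84 best=323 → l++
[6,17] min(1,20)*11=11 best=323 → l++
[7,17] min(7,20)*10=70 best=323 → l++
[8,17] min(13,20)*9=117 best=323 → l++
[9,17] min(3,20)*8=24 best=323 → l++
[10,17] min(15,20)*7=105 best=323 → l++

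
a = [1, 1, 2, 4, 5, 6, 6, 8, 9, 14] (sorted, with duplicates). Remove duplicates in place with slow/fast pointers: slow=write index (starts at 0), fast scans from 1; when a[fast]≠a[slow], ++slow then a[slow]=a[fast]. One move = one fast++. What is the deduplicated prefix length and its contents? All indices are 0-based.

slow=0 fast=1: a[fast]=1=a[slow] dup, fast++
slow=0 fast=2: a[fast]=2≠a[slow]=1 write a[1]=2, slow++,fast++
slow=1 fast=3: a[fast]=4≠a[slow]=2 write a[2]=4, slow++,fast++
slow=2 fast=4: a[fast]=5≠a[slow]=4 write a[3]=5, slow++,fast++
slow=3 fast=5: a[fast]=6≠a[slow]=5 write a[4]=6, slow++,fast++
slow=4 fast=6: a[fast]=6=a[slow] dup, fast++
slow=4 fast=7: a[fast]=8≠a[slow]=6 write a[5]=8, slow++,fast++
slow=5 fast=8: a[fast]=9≠a[slow]=8 write a[6]=9, slow++,fast++
slow=6 fast=9: a[fast]=14≠a[slow]=9 write a[7]=14, slow++,fast++

length 8; prefix = [1, 2, 4, 5, 6, 8, 9, 14]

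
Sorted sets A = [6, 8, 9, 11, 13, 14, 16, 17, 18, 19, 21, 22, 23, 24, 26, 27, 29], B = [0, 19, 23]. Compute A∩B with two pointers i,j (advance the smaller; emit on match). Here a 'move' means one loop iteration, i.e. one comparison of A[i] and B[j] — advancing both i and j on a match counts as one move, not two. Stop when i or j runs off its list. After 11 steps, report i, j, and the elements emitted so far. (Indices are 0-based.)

[i=0,j=0] 6>0 → j++
[i=0,j=1] 6<19 → i++
[i=1,j=1] 8<19 → i++
[i=2,j=1] 9<19 → i++
[i=3,j=1] 11<19 → i++
[i=4,j=1] 13<19 → i++
[i=5,j=1] 14<19 → i++
[i=6,j=1] 16<19 → i++
[i=7,j=1] 17<19 → i++
[i=8,j=1] 18<19 → i++
[i=9,j=1] 19==19 emit → i++,j++

i=10, j=2, emitted=[19]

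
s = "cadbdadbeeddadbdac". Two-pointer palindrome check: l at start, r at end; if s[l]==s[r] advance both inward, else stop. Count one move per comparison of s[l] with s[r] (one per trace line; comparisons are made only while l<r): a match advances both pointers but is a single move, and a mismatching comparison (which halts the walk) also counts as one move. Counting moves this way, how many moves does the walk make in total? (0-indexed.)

[0,17] 'c'=='c' → l++,r--
[1,16] 'a'=='a' → l++,r--
[2,15] 'd'=='d' → l++,r--
[3,14] 'b'=='b' → l++,r--
[4,13] 'd'=='d' → l++,r--
[5,12] 'a'=='a' → l++,r--
[6,11] 'd'=='d' → l++,r--
[7,10] 'b'!='d' → stop

8 moves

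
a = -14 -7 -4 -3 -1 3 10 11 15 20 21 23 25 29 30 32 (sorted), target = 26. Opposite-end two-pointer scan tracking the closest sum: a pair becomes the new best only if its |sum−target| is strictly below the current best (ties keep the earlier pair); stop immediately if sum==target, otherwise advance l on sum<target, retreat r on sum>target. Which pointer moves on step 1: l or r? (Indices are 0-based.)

l

[0,15] -14+32=18 d=8 * → l++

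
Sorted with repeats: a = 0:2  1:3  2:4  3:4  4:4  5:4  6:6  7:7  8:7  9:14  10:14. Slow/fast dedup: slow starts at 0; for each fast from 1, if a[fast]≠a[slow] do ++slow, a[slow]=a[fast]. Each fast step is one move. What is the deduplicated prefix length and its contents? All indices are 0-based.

length 6; prefix = [2, 3, 4, 6, 7, 14]

(s=0,f=1) a[fast]=3≠a[slow]=2 write a[1]=3 → slow++,fast++
(s=1,f=2) a[fast]=4≠a[slow]=3 write a[2]=4 → slow++,fast++
(s=2,f=3) a[fast]=4=a[slow] dup → fast++
(s=2,f=4) a[fast]=4=a[slow] dup → fast++
(s=2,f=5) a[fast]=4=a[slow] dup → fast++
(s=2,f=6) a[fast]=6≠a[slow]=4 write a[3]=6 → slow++,fast++
(s=3,f=7) a[fast]=7≠a[slow]=6 write a[4]=7 → slow++,fast++
(s=4,f=8) a[fast]=7=a[slow] dup → fast++
(s=4,f=9) a[fast]=14≠a[slow]=7 write a[5]=14 → slow++,fast++
(s=5,f=10) a[fast]=14=a[slow] dup → fast++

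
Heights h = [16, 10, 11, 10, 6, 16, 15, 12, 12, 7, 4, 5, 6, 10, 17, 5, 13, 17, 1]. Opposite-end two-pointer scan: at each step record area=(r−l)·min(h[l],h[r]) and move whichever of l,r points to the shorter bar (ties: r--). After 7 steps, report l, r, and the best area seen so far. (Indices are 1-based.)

l=1 r=19: min(16,1)*18=18 best=18 *, r--
l=1 r=18: min(16,17)*17=272 best=272 *, l++
l=2 r=18: min(10,17)*16=160 best=272, l++
l=3 r=18: min(11,17)*15=165 best=272, l++
l=4 r=18: min(10,17)*14=140 best=272, l++
l=5 r=18: min(6,17)*13=78 best=272, l++
l=6 r=18: min(16,17)*12=192 best=272, l++

l=7, r=18, best area=272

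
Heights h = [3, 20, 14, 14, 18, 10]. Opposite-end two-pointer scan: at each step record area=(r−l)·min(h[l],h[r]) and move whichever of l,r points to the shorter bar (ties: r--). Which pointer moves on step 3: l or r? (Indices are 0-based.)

l=0 r=5: min(3,10)*5=15 best=15 *, l++
l=1 r=5: min(20,10)*4=40 best=40 *, r--
l=1 r=4: min(20,18)*3=54 best=54 *, r--

r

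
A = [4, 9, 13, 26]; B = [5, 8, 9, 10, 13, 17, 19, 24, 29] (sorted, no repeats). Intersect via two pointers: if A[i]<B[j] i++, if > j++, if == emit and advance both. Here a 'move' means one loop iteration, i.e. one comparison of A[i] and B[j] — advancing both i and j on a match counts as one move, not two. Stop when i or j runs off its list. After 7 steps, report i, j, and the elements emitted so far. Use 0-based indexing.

i=3, j=6, emitted=[9, 13]

[i=0,j=0] 4<5 → i++
[i=1,j=0] 9>5 → j++
[i=1,j=1] 9>8 → j++
[i=1,j=2] 9==9 emit → i++,j++
[i=2,j=3] 13>10 → j++
[i=2,j=4] 13==13 emit → i++,j++
[i=3,j=5] 26>17 → j++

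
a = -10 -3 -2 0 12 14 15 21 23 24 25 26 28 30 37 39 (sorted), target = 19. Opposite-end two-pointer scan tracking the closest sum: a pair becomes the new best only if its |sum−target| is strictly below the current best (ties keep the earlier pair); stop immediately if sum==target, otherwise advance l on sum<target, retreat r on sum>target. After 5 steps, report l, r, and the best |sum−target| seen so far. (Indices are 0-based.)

l=1, r=11, best |Δ|=1

l=0 r=15: -10+39=29 d=10 *, r--
l=0 r=14: -10+37=27 d=8 *, r--
l=0 r=13: -10+30=20 d=1 *, r--
l=0 r=12: -10+28=18 d=1, l++
l=1 r=12: -3+28=25 d=6, r--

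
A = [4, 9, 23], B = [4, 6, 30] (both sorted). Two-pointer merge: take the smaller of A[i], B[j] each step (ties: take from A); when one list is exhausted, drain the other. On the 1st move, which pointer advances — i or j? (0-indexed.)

i

i=0 j=0: A[i]=4<=B[j]=4 take 4, i++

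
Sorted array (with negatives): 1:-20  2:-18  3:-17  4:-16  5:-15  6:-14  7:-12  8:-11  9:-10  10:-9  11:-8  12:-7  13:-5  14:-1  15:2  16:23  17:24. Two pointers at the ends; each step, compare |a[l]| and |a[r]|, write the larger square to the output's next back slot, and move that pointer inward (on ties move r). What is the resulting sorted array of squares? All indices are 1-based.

l=1 r=17: |-20|<=|24| out[17]=576, r--
l=1 r=16: |-20|<=|23| out[16]=529, r--
l=1 r=15: |-20|>|2| out[15]=400, l++
l=2 r=15: |-18|>|2| out[14]=324, l++
l=3 r=15: |-17|>|2| out[13]=289, l++
l=4 r=15: |-16|>|2| out[12]=256, l++
l=5 r=15: |-15|>|2| out[11]=225, l++
l=6 r=15: |-14|>|2| out[10]=196, l++
l=7 r=15: |-12|>|2| out[9]=144, l++
l=8 r=15: |-11|>|2| out[8]=121, l++
l=9 r=15: |-10|>|2| out[7]=100, l++
l=10 r=15: |-9|>|2| out[6]=81, l++
l=11 r=15: |-8|>|2| out[5]=64, l++
l=12 r=15: |-7|>|2| out[4]=49, l++
l=13 r=15: |-5|>|2| out[3]=25, l++
l=14 r=15: |-1|<=|2| out[2]=4, r--
l=14 r=14: |-1|<=|-1| out[1]=1, r--

[1, 4, 25, 49, 64, 81, 100, 121, 144, 196, 225, 256, 289, 324, 400, 529, 576]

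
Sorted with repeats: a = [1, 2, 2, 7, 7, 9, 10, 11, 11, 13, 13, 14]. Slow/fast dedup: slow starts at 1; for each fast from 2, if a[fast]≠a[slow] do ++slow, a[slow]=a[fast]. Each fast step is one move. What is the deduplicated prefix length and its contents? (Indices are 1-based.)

(s=1,f=2) a[fast]=2≠a[slow]=1 write a[2]=2 → slow++,fast++
(s=2,f=3) a[fast]=2=a[slow] dup → fast++
(s=2,f=4) a[fast]=7≠a[slow]=2 write a[3]=7 → slow++,fast++
(s=3,f=5) a[fast]=7=a[slow] dup → fast++
(s=3,f=6) a[fast]=9≠a[slow]=7 write a[4]=9 → slow++,fast++
(s=4,f=7) a[fast]=10≠a[slow]=9 write a[5]=10 → slow++,fast++
(s=5,f=8) a[fast]=11≠a[slow]=10 write a[6]=11 → slow++,fast++
(s=6,f=9) a[fast]=11=a[slow] dup → fast++
(s=6,f=10) a[fast]=13≠a[slow]=11 write a[7]=13 → slow++,fast++
(s=7,f=11) a[fast]=13=a[slow] dup → fast++
(s=7,f=12) a[fast]=14≠a[slow]=13 write a[8]=14 → slow++,fast++

length 8; prefix = [1, 2, 7, 9, 10, 11, 13, 14]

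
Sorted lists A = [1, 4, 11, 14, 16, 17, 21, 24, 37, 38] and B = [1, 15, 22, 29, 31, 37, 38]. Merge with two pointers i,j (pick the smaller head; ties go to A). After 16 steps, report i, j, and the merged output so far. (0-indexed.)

[i=0,j=0] A[i]=1<=B[j]=1 take 1 → i++
[i=1,j=0] A[i]=4>B[j]=1 take 1 → j++
[i=1,j=1] A[i]=4<=B[j]=15 take 4 → i++
[i=2,j=1] A[i]=11<=B[j]=15 take 11 → i++
[i=3,j=1] A[i]=14<=B[j]=15 take 14 → i++
[i=4,j=1] A[i]=16>B[j]=15 take 15 → j++
[i=4,j=2] A[i]=16<=B[j]=22 take 16 → i++
[i=5,j=2] A[i]=17<=B[j]=22 take 17 → i++
[i=6,j=2] A[i]=21<=B[j]=22 take 21 → i++
[i=7,j=2] A[i]=24>B[j]=22 take 22 → j++
[i=7,j=3] A[i]=24<=B[j]=29 take 24 → i++
[i=8,j=3] A[i]=37>B[j]=29 take 29 → j++
[i=8,j=4] A[i]=37>B[j]=31 take 31 → j++
[i=8,j=5] A[i]=37<=B[j]=37 take 37 → i++
[i=9,j=5] A[i]=38>B[j]=37 take 37 → j++
[i=9,j=6] A[i]=38<=B[j]=38 take 38 → i++

i=10, j=6, merged so far=[1, 1, 4, 11, 14, 15, 16, 17, 21, 22, 24, 29, 31, 37, 37, 38]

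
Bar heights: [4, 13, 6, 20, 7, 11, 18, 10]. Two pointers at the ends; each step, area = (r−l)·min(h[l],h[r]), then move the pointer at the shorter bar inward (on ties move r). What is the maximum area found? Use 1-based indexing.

l=1 r=8: min(4,10)*7=28 best=28 *, l++
l=2 r=8: min(13,10)*6=60 best=60 *, r--
l=2 r=7: min(13,18)*5=65 best=65 *, l++
l=3 r=7: min(6,18)*4=24 best=65, l++
l=4 r=7: min(20,18)*3=54 best=65, r--
l=4 r=6: min(20,11)*2=22 best=65, r--
l=4 r=5: min(20,7)*1=7 best=65, r--

max area = 65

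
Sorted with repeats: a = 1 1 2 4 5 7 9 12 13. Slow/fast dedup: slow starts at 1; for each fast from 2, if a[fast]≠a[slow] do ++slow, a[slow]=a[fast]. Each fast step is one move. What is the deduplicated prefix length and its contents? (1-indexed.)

(s=1,f=2) a[fast]=1=a[slow] dup → fast++
(s=1,f=3) a[fast]=2≠a[slow]=1 write a[2]=2 → slow++,fast++
(s=2,f=4) a[fast]=4≠a[slow]=2 write a[3]=4 → slow++,fast++
(s=3,f=5) a[fast]=5≠a[slow]=4 write a[4]=5 → slow++,fast++
(s=4,f=6) a[fast]=7≠a[slow]=5 write a[5]=7 → slow++,fast++
(s=5,f=7) a[fast]=9≠a[slow]=7 write a[6]=9 → slow++,fast++
(s=6,f=8) a[fast]=12≠a[slow]=9 write a[7]=12 → slow++,fast++
(s=7,f=9) a[fast]=13≠a[slow]=12 write a[8]=13 → slow++,fast++

length 8; prefix = [1, 2, 4, 5, 7, 9, 12, 13]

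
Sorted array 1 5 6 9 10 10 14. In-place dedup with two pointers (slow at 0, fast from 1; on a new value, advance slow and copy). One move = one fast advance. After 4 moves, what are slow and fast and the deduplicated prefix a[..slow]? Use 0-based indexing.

slow=4, fast=5, prefix=[1, 5, 6, 9, 10]

(s=0,f=1) a[fast]=5≠a[slow]=1 write a[1]=5 → slow++,fast++
(s=1,f=2) a[fast]=6≠a[slow]=5 write a[2]=6 → slow++,fast++
(s=2,f=3) a[fast]=9≠a[slow]=6 write a[3]=9 → slow++,fast++
(s=3,f=4) a[fast]=10≠a[slow]=9 write a[4]=10 → slow++,fast++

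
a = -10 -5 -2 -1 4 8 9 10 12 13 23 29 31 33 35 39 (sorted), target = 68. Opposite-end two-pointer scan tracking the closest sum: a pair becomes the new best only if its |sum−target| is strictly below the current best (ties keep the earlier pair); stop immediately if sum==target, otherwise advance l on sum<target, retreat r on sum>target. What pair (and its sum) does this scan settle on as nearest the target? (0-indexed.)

pair (29, 39) with sum 68 (|Δ|=0)

[0,15] -10+39=29 d=39 * → l++
[1,15] -5+39=34 d=34 * → l++
[2,15] -2+39=37 d=31 * → l++
[3,15] -1+39=38 d=30 * → l++
[4,15] 4+39=43 d=25 * → l++
[5,15] 8+39=47 d=21 * → l++
[6,15] 9+39=48 d=20 * → l++
[7,15] 10+39=49 d=19 * → l++
[8,15] 12+39=51 d=17 * → l++
[9,15] 13+39=52 d=16 * → l++
[10,15] 23+39=62 d=6 * → l++
[11,15] 29+39=68 d=0 * → stop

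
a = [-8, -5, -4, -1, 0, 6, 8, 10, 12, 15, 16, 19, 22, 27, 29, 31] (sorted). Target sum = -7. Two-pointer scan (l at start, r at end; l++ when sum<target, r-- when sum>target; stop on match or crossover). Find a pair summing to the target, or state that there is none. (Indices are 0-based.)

l=0 r=15: -8+31=23 >-7, r--
l=0 r=14: -8+29=21 >-7, r--
l=0 r=13: -8+27=19 >-7, r--
l=0 r=12: -8+22=14 >-7, r--
l=0 r=11: -8+19=11 >-7, r--
l=0 r=10: -8+16=8 >-7, r--
l=0 r=9: -8+15=7 >-7, r--
l=0 r=8: -8+12=4 >-7, r--
l=0 r=7: -8+10=2 >-7, r--
l=0 r=6: -8+8=0 >-7, r--
l=0 r=5: -8+6=-2 >-7, r--
l=0 r=4: -8+0=-8 <-7, l++
l=1 r=4: -5+0=-5 >-7, r--
l=1 r=3: -5+-1=-6 >-7, r--
l=1 r=2: -5+-4=-9 <-7, l++

no pair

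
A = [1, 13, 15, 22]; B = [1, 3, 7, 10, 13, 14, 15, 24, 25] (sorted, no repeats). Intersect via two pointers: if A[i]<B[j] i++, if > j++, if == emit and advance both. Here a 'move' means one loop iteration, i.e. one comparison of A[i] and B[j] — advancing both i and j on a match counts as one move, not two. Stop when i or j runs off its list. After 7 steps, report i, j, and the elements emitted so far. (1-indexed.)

i=4, j=8, emitted=[1, 13, 15]

i=1 j=1: 1==1 emit, i++,j++
i=2 j=2: 13>3, j++
i=2 j=3: 13>7, j++
i=2 j=4: 13>10, j++
i=2 j=5: 13==13 emit, i++,j++
i=3 j=6: 15>14, j++
i=3 j=7: 15==15 emit, i++,j++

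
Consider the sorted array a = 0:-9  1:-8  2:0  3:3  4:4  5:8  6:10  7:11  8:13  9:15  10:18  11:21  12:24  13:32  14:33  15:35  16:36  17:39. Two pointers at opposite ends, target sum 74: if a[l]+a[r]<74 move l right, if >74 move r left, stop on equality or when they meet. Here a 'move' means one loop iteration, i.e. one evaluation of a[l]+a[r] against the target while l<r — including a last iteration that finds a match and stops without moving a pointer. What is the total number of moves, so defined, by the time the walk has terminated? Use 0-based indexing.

16 moves

[0,17] -9+39=30 <74 → l++
[1,17] -8+39=31 <74 → l++
[2,17] 0+39=39 <74 → l++
[3,17] 3+39=42 <74 → l++
[4,17] 4+39=43 <74 → l++
[5,17] 8+39=47 <74 → l++
[6,17] 10+39=49 <74 → l++
[7,17] 11+39=50 <74 → l++
[8,17] 13+39=52 <74 → l++
[9,17] 15+39=54 <74 → l++
[10,17] 18+39=57 <74 → l++
[11,17] 21+39=60 <74 → l++
[12,17] 24+39=63 <74 → l++
[13,17] 32+39=71 <74 → l++
[14,17] 33+39=72 <74 → l++
[15,17] 35+39=74 → found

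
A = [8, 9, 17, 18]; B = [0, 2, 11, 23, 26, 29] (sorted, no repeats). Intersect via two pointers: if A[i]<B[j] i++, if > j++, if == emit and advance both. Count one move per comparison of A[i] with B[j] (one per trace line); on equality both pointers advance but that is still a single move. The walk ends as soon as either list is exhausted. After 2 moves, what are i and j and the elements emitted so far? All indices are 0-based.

i=0, j=2, emitted=[]

i=0 j=0: 8>0, j++
i=0 j=1: 8>2, j++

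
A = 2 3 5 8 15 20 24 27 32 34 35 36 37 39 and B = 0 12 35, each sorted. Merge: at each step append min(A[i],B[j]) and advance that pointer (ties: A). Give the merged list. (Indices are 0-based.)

i=0 j=0: A[i]=2>B[j]=0 take 0, j++
i=0 j=1: A[i]=2<=B[j]=12 take 2, i++
i=1 j=1: A[i]=3<=B[j]=12 take 3, i++
i=2 j=1: A[i]=5<=B[j]=12 take 5, i++
i=3 j=1: A[i]=8<=B[j]=12 take 8, i++
i=4 j=1: A[i]=15>B[j]=12 take 12, j++
i=4 j=2: A[i]=15<=B[j]=35 take 15, i++
i=5 j=2: A[i]=20<=B[j]=35 take 20, i++
i=6 j=2: A[i]=24<=B[j]=35 take 24, i++
i=7 j=2: A[i]=27<=B[j]=35 take 27, i++
i=8 j=2: A[i]=32<=B[j]=35 take 32, i++
i=9 j=2: A[i]=34<=B[j]=35 take 34, i++
i=10 j=2: A[i]=35<=B[j]=35 take 35, i++
i=11 j=2: A[i]=36>B[j]=35 take 35, j++
i=11 j=3: B done, take A[i]=36, i++
i=12 j=3: B done, take A[i]=37, i++
i=13 j=3: B done, take A[i]=39, i++

[0, 2, 3, 5, 8, 12, 15, 20, 24, 27, 32, 34, 35, 35, 36, 37, 39]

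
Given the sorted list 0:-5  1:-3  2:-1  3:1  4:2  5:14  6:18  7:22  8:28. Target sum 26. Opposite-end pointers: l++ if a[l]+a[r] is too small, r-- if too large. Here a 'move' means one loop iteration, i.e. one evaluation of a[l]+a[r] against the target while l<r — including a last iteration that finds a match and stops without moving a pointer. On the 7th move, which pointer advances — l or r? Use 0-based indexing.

l=0 r=8: -5+28=23 <26, l++
l=1 r=8: -3+28=25 <26, l++
l=2 r=8: -1+28=27 >26, r--
l=2 r=7: -1+22=21 <26, l++
l=3 r=7: 1+22=23 <26, l++
l=4 r=7: 2+22=24 <26, l++
l=5 r=7: 14+22=36 >26, r--

r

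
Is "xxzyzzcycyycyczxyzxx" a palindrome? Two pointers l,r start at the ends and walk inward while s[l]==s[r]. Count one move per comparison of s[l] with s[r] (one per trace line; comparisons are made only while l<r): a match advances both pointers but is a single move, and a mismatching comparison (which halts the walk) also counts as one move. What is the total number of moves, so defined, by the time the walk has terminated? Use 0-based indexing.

5 moves

l=0 r=19: 'x'=='x', l++,r--
l=1 r=18: 'x'=='x', l++,r--
l=2 r=17: 'z'=='z', l++,r--
l=3 r=16: 'y'=='y', l++,r--
l=4 r=15: 'z'!='x', stop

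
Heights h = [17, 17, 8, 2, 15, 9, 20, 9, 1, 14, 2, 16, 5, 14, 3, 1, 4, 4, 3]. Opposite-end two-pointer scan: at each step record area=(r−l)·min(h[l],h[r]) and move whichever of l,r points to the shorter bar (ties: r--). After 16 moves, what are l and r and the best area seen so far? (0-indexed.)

l=4, r=6, best area=182

[0,18] min(17,3)*18=54 best=54 * → r--
[0,17] min(17,4)*17=68 best=68 * → r--
[0,16] min(17,4)*16=64 best=68 → r--
[0,15] min(17,1)*15=15 best=68 → r--
[0,14] min(17,3)*14=42 best=68 → r--
[0,13] min(17,14)*13=182 best=182 * → r--
[0,12] min(17,5)*12=60 best=182 → r--
[0,11] min(17,16)*11=176 best=182 → r--
[0,10] min(17,2)*10=20 best=182 → r--
[0,9] min(17,14)*9=126 best=182 → r--
[0,8] min(17,1)*8=8 best=182 → r--
[0,7] min(17,9)*7=63 best=182 → r--
[0,6] min(17,20)*6=102 best=182 → l++
[1,6] min(17,20)*5=85 best=182 → l++
[2,6] min(8,20)*4=32 best=182 → l++
[3,6] min(2,20)*3=6 best=182 → l++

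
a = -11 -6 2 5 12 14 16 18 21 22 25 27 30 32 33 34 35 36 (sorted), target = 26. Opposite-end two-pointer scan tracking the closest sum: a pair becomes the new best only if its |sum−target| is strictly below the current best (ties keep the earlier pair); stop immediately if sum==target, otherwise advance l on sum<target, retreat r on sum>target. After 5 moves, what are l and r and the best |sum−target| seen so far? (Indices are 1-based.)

l=2, r=14, best |Δ|=1

l=1 r=18: -11+36=25 d=1 *, l++
l=2 r=18: -6+36=30 d=4, r--
l=2 r=17: -6+35=29 d=3, r--
l=2 r=16: -6+34=28 d=2, r--
l=2 r=15: -6+33=27 d=1, r--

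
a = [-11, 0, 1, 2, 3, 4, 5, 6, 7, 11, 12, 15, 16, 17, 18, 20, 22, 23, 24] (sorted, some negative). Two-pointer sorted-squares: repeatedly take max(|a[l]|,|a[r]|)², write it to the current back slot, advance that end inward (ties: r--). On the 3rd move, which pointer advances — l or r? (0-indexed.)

[0,18] |-11|<=|24| out[18]=576 → r--
[0,17] |-11|<=|23| out[17]=529 → r--
[0,16] |-11|<=|22| out[16]=484 → r--

r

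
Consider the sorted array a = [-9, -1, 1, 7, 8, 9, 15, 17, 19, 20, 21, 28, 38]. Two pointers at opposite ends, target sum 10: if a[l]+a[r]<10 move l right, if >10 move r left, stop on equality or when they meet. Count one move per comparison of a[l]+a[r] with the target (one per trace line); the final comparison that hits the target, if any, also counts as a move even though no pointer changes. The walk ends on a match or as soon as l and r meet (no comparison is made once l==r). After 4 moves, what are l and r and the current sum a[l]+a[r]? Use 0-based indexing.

[0,12] -9+38=29 >10 → r--
[0,11] -9+28=19 >10 → r--
[0,10] -9+21=12 >10 → r--
[0,9] -9+20=11 >10 → r--

l=0, r=8, sum=10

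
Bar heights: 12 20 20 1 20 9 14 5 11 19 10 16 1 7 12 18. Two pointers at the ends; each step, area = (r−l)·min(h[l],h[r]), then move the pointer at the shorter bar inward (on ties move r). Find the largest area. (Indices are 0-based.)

l=0 r=15: min(12,18)*15=180 best=180 *, l++
l=1 r=15: min(20,18)*14=252 best=252 *, r--
l=1 r=14: min(20,12)*13=156 best=252, r--
l=1 r=13: min(20,7)*12=84 best=252, r--
l=1 r=12: min(20,1)*11=11 best=252, r--
l=1 r=11: min(20,16)*10=160 best=252, r--
l=1 r=10: min(20,10)*9=90 best=252, r--
l=1 r=9: min(20,19)*8=152 best=252, r--
l=1 r=8: min(20,11)*7=77 best=252, r--
l=1 r=7: min(20,5)*6=30 best=252, r--
l=1 r=6: min(20,14)*5=70 best=252, r--
l=1 r=5: min(20,9)*4=36 best=252, r--
l=1 r=4: min(20,20)*3=60 best=252, r--
l=1 r=3: min(20,1)*2=2 best=252, r--
l=1 r=2: min(20,20)*1=20 best=252, r--

max area = 252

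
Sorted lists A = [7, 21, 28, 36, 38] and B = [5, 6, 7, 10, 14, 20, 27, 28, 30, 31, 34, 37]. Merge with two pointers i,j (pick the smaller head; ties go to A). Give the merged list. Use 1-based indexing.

[5, 6, 7, 7, 10, 14, 20, 21, 27, 28, 28, 30, 31, 34, 36, 37, 38]

i=1 j=1: A[i]=7>B[j]=5 take 5, j++
i=1 j=2: A[i]=7>B[j]=6 take 6, j++
i=1 j=3: A[i]=7<=B[j]=7 take 7, i++
i=2 j=3: A[i]=21>B[j]=7 take 7, j++
i=2 j=4: A[i]=21>B[j]=10 take 10, j++
i=2 j=5: A[i]=21>B[j]=14 take 14, j++
i=2 j=6: A[i]=21>B[j]=20 take 20, j++
i=2 j=7: A[i]=21<=B[j]=27 take 21, i++
i=3 j=7: A[i]=28>B[j]=27 take 27, j++
i=3 j=8: A[i]=28<=B[j]=28 take 28, i++
i=4 j=8: A[i]=36>B[j]=28 take 28, j++
i=4 j=9: A[i]=36>B[j]=30 take 30, j++
i=4 j=10: A[i]=36>B[j]=31 take 31, j++
i=4 j=11: A[i]=36>B[j]=34 take 34, j++
i=4 j=12: A[i]=36<=B[j]=37 take 36, i++
i=5 j=12: A[i]=38>B[j]=37 take 37, j++
i=5 j=13: B done, take A[i]=38, i++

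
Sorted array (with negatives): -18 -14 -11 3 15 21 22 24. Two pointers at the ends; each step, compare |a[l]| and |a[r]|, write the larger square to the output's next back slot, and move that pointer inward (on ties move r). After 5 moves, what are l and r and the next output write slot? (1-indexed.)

l=1 r=8: |-18|<=|24| out[8]=576, r--
l=1 r=7: |-18|<=|22| out[7]=484, r--
l=1 r=6: |-18|<=|21| out[6]=441, r--
l=1 r=5: |-18|>|15| out[5]=324, l++
l=2 r=5: |-14|<=|15| out[4]=225, r--

l=2, r=4, next write slot=3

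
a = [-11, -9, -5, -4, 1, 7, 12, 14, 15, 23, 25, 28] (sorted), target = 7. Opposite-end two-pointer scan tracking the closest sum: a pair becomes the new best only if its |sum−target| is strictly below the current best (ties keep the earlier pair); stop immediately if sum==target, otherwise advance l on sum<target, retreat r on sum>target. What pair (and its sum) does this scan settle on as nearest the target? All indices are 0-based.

[0,11] -11+28=17 d=10 * → r--
[0,10] -11+25=14 d=7 * → r--
[0,9] -11+23=12 d=5 * → r--
[0,8] -11+15=4 d=3 * → l++
[1,8] -9+15=6 d=1 * → l++
[2,8] -5+15=10 d=3 → r--
[2,7] -5+14=9 d=2 → r--
[2,6] -5+12=7 d=0 * → stop

pair (-5, 12) with sum 7 (|Δ|=0)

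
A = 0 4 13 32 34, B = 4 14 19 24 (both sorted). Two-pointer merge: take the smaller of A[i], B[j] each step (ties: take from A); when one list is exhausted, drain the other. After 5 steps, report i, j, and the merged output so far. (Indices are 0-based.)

i=3, j=2, merged so far=[0, 4, 4, 13, 14]

i=0 j=0: A[i]=0<=B[j]=4 take 0, i++
i=1 j=0: A[i]=4<=B[j]=4 take 4, i++
i=2 j=0: A[i]=13>B[j]=4 take 4, j++
i=2 j=1: A[i]=13<=B[j]=14 take 13, i++
i=3 j=1: A[i]=32>B[j]=14 take 14, j++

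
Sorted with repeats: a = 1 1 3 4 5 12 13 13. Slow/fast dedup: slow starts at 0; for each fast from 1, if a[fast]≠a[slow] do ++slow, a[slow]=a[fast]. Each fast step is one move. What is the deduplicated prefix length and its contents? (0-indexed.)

length 6; prefix = [1, 3, 4, 5, 12, 13]

(s=0,f=1) a[fast]=1=a[slow] dup → fast++
(s=0,f=2) a[fast]=3≠a[slow]=1 write a[1]=3 → slow++,fast++
(s=1,f=3) a[fast]=4≠a[slow]=3 write a[2]=4 → slow++,fast++
(s=2,f=4) a[fast]=5≠a[slow]=4 write a[3]=5 → slow++,fast++
(s=3,f=5) a[fast]=12≠a[slow]=5 write a[4]=12 → slow++,fast++
(s=4,f=6) a[fast]=13≠a[slow]=12 write a[5]=13 → slow++,fast++
(s=5,f=7) a[fast]=13=a[slow] dup → fast++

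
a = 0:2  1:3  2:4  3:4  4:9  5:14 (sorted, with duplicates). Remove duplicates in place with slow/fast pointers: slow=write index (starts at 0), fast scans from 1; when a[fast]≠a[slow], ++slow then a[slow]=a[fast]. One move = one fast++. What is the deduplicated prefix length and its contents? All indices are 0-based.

slow=0 fast=1: a[fast]=3≠a[slow]=2 write a[1]=3, slow++,fast++
slow=1 fast=2: a[fast]=4≠a[slow]=3 write a[2]=4, slow++,fast++
slow=2 fast=3: a[fast]=4=a[slow] dup, fast++
slow=2 fast=4: a[fast]=9≠a[slow]=4 write a[3]=9, slow++,fast++
slow=3 fast=5: a[fast]=14≠a[slow]=9 write a[4]=14, slow++,fast++

length 5; prefix = [2, 3, 4, 9, 14]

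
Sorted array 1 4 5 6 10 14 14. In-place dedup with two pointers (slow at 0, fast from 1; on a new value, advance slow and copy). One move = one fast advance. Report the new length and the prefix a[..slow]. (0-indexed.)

slow=0 fast=1: a[fast]=4≠a[slow]=1 write a[1]=4, slow++,fast++
slow=1 fast=2: a[fast]=5≠a[slow]=4 write a[2]=5, slow++,fast++
slow=2 fast=3: a[fast]=6≠a[slow]=5 write a[3]=6, slow++,fast++
slow=3 fast=4: a[fast]=10≠a[slow]=6 write a[4]=10, slow++,fast++
slow=4 fast=5: a[fast]=14≠a[slow]=10 write a[5]=14, slow++,fast++
slow=5 fast=6: a[fast]=14=a[slow] dup, fast++

length 6; prefix = [1, 4, 5, 6, 10, 14]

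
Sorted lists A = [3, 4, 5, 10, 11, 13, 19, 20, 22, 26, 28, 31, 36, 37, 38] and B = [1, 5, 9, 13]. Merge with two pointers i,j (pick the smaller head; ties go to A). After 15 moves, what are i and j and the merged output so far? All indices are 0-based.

[i=0,j=0] A[i]=3>B[j]=1 take 1 → j++
[i=0,j=1] A[i]=3<=B[j]=5 take 3 → i++
[i=1,j=1] A[i]=4<=B[j]=5 take 4 → i++
[i=2,j=1] A[i]=5<=B[j]=5 take 5 → i++
[i=3,j=1] A[i]=10>B[j]=5 take 5 → j++
[i=3,j=2] A[i]=10>B[j]=9 take 9 → j++
[i=3,j=3] A[i]=10<=B[j]=13 take 10 → i++
[i=4,j=3] A[i]=11<=B[j]=13 take 11 → i++
[i=5,j=3] A[i]=13<=B[j]=13 take 13 → i++
[i=6,j=3] A[i]=19>B[j]=13 take 13 → j++
[i=6,j=4] B done, take A[i]=19 → i++
[i=7,j=4] B done, take A[i]=20 → i++
[i=8,j=4] B done, take A[i]=22 → i++
[i=9,j=4] B done, take A[i]=26 → i++
[i=10,j=4] B done, take A[i]=28 → i++

i=11, j=4, merged so far=[1, 3, 4, 5, 5, 9, 10, 11, 13, 13, 19, 20, 22, 26, 28]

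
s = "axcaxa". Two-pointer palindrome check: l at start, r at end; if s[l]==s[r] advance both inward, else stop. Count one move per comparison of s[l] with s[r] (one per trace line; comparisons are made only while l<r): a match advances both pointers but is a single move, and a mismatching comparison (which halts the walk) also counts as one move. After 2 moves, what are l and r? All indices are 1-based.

l=3, r=4

l=1 r=6: 'a'=='a', l++,r--
l=2 r=5: 'x'=='x', l++,r--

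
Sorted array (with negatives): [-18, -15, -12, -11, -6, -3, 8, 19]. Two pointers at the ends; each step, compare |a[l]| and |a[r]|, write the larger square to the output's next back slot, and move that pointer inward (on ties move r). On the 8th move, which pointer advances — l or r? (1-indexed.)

[1,8] |-18|<=|19| out[8]=361 → r--
[1,7] |-18|>|8| out[7]=324 → l++
[2,7] |-15|>|8| out[6]=225 → l++
[3,7] |-12|>|8| out[5]=144 → l++
[4,7] |-11|>|8| out[4]=121 → l++
[5,7] |-6|<=|8| out[3]=64 → r--
[5,6] |-6|>|-3| out[2]=36 → l++
[6,6] |-3|<=|-3| out[1]=9 → r--

r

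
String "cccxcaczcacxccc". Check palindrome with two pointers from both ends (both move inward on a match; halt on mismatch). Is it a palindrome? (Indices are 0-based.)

[0,14] 'c'=='c' → l++,r--
[1,13] 'c'=='c' → l++,r--
[2,12] 'c'=='c' → l++,r--
[3,11] 'x'=='x' → l++,r--
[4,10] 'c'=='c' → l++,r--
[5,9] 'a'=='a' → l++,r--
[6,8] 'c'=='c' → l++,r--

palindrome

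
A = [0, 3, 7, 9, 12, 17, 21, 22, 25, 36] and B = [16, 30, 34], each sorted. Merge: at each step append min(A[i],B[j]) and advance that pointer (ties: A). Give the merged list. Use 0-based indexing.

i=0 j=0: A[i]=0<=B[j]=16 take 0, i++
i=1 j=0: A[i]=3<=B[j]=16 take 3, i++
i=2 j=0: A[i]=7<=B[j]=16 take 7, i++
i=3 j=0: A[i]=9<=B[j]=16 take 9, i++
i=4 j=0: A[i]=12<=B[j]=16 take 12, i++
i=5 j=0: A[i]=17>B[j]=16 take 16, j++
i=5 j=1: A[i]=17<=B[j]=30 take 17, i++
i=6 j=1: A[i]=21<=B[j]=30 take 21, i++
i=7 j=1: A[i]=22<=B[j]=30 take 22, i++
i=8 j=1: A[i]=25<=B[j]=30 take 25, i++
i=9 j=1: A[i]=36>B[j]=30 take 30, j++
i=9 j=2: A[i]=36>B[j]=34 take 34, j++
i=9 j=3: B done, take A[i]=36, i++

[0, 3, 7, 9, 12, 16, 17, 21, 22, 25, 30, 34, 36]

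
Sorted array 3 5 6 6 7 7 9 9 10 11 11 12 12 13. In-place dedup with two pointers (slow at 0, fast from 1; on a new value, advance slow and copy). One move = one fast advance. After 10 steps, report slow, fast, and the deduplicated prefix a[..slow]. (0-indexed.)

slow=0 fast=1: a[fast]=5≠a[slow]=3 write a[1]=5, slow++,fast++
slow=1 fast=2: a[fast]=6≠a[slow]=5 write a[2]=6, slow++,fast++
slow=2 fast=3: a[fast]=6=a[slow] dup, fast++
slow=2 fast=4: a[fast]=7≠a[slow]=6 write a[3]=7, slow++,fast++
slow=3 fast=5: a[fast]=7=a[slow] dup, fast++
slow=3 fast=6: a[fast]=9≠a[slow]=7 write a[4]=9, slow++,fast++
slow=4 fast=7: a[fast]=9=a[slow] dup, fast++
slow=4 fast=8: a[fast]=10≠a[slow]=9 write a[5]=10, slow++,fast++
slow=5 fast=9: a[fast]=11≠a[slow]=10 write a[6]=11, slow++,fast++
slow=6 fast=10: a[fast]=11=a[slow] dup, fast++

slow=6, fast=11, prefix=[3, 5, 6, 7, 9, 10, 11]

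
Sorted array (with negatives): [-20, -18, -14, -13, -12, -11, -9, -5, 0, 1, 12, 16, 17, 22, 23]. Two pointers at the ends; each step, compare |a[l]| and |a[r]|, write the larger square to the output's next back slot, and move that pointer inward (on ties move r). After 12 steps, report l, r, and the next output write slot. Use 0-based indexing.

l=7, r=9, next write slot=2

l=0 r=14: |-20|<=|23| out[14]=529, r--
l=0 r=13: |-20|<=|22| out[13]=484, r--
l=0 r=12: |-20|>|17| out[12]=400, l++
l=1 r=12: |-18|>|17| out[11]=324, l++
l=2 r=12: |-14|<=|17| out[10]=289, r--
l=2 r=11: |-14|<=|16| out[9]=256, r--
l=2 r=10: |-14|>|12| out[8]=196, l++
l=3 r=10: |-13|>|12| out[7]=169, l++
l=4 r=10: |-12|<=|12| out[6]=144, r--
l=4 r=9: |-12|>|1| out[5]=144, l++
l=5 r=9: |-11|>|1| out[4]=121, l++
l=6 r=9: |-9|>|1| out[3]=81, l++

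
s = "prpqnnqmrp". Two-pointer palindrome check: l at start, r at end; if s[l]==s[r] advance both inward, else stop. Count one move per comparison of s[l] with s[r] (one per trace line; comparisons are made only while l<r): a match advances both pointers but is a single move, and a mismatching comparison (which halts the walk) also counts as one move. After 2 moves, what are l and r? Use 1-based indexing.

l=3, r=8

l=1 r=10: 'p'=='p', l++,r--
l=2 r=9: 'r'=='r', l++,r--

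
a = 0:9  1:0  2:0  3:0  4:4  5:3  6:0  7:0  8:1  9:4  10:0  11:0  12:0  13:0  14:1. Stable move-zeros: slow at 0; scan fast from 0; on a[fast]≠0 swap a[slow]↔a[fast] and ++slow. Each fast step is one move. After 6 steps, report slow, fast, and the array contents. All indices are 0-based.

slow=3, fast=6, a=[9, 4, 3, 0, 0, 0, 0, 0, 1, 4, 0, 0, 0, 0, 1]

(s=0,f=0) a[fast]=9≠0 swap→a[0]=9 → slow++,fast++
(s=1,f=1) a[fast]=0 → fast++
(s=1,f=2) a[fast]=0 → fast++
(s=1,f=3) a[fast]=0 → fast++
(s=1,f=4) a[fast]=4≠0 swap→a[1]=4 → slow++,fast++
(s=2,f=5) a[fast]=3≠0 swap→a[2]=3 → slow++,fast++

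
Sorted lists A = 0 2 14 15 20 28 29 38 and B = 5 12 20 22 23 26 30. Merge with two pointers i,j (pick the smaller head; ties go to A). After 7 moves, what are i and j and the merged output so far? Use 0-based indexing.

i=5, j=2, merged so far=[0, 2, 5, 12, 14, 15, 20]

i=0 j=0: A[i]=0<=B[j]=5 take 0, i++
i=1 j=0: A[i]=2<=B[j]=5 take 2, i++
i=2 j=0: A[i]=14>B[j]=5 take 5, j++
i=2 j=1: A[i]=14>B[j]=12 take 12, j++
i=2 j=2: A[i]=14<=B[j]=20 take 14, i++
i=3 j=2: A[i]=15<=B[j]=20 take 15, i++
i=4 j=2: A[i]=20<=B[j]=20 take 20, i++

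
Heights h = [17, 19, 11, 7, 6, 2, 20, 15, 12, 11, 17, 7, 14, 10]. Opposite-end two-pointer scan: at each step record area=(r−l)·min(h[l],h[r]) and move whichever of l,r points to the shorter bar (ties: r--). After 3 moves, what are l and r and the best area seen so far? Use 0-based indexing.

l=0, r=10, best area=168

[0,13] min(17,10)*13=130 best=130 * → r--
[0,12] min(17,14)*12=168 best=168 * → r--
[0,11] min(17,7)*11=77 best=168 → r--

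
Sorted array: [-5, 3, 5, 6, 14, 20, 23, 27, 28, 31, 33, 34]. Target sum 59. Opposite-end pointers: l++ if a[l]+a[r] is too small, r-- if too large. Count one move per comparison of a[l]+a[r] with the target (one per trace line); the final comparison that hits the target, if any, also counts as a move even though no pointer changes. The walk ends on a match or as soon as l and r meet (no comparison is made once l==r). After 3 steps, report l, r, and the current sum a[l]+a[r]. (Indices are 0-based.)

[0,11] -5+34=29 <59 → l++
[1,11] 3+34=37 <59 → l++
[2,11] 5+34=39 <59 → l++

l=3, r=11, sum=40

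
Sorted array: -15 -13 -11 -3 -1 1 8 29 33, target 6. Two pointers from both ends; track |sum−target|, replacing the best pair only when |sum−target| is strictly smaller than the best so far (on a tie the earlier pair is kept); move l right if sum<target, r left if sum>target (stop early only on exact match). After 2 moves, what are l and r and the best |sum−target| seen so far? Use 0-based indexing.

l=0 r=8: -15+33=18 d=12 *, r--
l=0 r=7: -15+29=14 d=8 *, r--

l=0, r=6, best |Δ|=8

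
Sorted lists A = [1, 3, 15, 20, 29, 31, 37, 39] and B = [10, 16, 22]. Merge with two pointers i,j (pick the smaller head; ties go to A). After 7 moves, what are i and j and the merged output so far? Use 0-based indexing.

i=4, j=3, merged so far=[1, 3, 10, 15, 16, 20, 22]

i=0 j=0: A[i]=1<=B[j]=10 take 1, i++
i=1 j=0: A[i]=3<=B[j]=10 take 3, i++
i=2 j=0: A[i]=15>B[j]=10 take 10, j++
i=2 j=1: A[i]=15<=B[j]=16 take 15, i++
i=3 j=1: A[i]=20>B[j]=16 take 16, j++
i=3 j=2: A[i]=20<=B[j]=22 take 20, i++
i=4 j=2: A[i]=29>B[j]=22 take 22, j++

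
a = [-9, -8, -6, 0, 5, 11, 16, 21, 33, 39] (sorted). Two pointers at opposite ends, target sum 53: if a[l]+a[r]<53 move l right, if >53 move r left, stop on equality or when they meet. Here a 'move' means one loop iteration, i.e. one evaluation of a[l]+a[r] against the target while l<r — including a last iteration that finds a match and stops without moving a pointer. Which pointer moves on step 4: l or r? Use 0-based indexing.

l

l=0 r=9: -9+39=30 <53, l++
l=1 r=9: -8+39=31 <53, l++
l=2 r=9: -6+39=33 <53, l++
l=3 r=9: 0+39=39 <53, l++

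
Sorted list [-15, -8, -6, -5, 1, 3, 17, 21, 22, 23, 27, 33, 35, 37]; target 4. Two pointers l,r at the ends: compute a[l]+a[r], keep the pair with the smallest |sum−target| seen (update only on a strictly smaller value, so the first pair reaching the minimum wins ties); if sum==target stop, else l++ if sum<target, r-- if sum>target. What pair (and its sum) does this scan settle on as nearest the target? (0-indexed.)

pair (1, 3) with sum 4 (|Δ|=0)

[0,13] -15+37=22 d=18 * → r--
[0,12] -15+35=20 d=16 * → r--
[0,11] -15+33=18 d=14 * → r--
[0,10] -15+27=12 d=8 * → r--
[0,9] -15+23=8 d=4 * → r--
[0,8] -15+22=7 d=3 * → r--
[0,7] -15+21=6 d=2 * → r--
[0,6] -15+17=2 d=2 → l++
[1,6] -8+17=9 d=5 → r--
[1,5] -8+3=-5 d=9 → l++
[2,5] -6+3=-3 d=7 → l++
[3,5] -5+3=-2 d=6 → l++
[4,5] 1+3=4 d=0 * → stop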